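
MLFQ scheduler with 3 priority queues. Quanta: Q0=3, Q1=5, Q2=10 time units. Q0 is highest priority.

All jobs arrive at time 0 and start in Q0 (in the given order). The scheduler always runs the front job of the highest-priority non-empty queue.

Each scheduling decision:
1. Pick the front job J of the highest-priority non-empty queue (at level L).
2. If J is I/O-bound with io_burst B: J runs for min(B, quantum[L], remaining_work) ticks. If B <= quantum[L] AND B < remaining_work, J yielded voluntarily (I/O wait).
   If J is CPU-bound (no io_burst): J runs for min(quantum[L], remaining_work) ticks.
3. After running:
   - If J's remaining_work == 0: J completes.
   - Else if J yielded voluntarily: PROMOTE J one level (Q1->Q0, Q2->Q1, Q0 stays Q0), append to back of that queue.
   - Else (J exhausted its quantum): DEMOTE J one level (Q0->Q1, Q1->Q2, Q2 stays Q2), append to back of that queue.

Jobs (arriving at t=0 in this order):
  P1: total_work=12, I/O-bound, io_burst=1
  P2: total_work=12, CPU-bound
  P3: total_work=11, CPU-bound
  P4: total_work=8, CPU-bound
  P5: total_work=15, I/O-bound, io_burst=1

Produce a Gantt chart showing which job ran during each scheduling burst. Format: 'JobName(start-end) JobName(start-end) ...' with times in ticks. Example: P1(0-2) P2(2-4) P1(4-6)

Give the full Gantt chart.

t=0-1: P1@Q0 runs 1, rem=11, I/O yield, promote→Q0. Q0=[P2,P3,P4,P5,P1] Q1=[] Q2=[]
t=1-4: P2@Q0 runs 3, rem=9, quantum used, demote→Q1. Q0=[P3,P4,P5,P1] Q1=[P2] Q2=[]
t=4-7: P3@Q0 runs 3, rem=8, quantum used, demote→Q1. Q0=[P4,P5,P1] Q1=[P2,P3] Q2=[]
t=7-10: P4@Q0 runs 3, rem=5, quantum used, demote→Q1. Q0=[P5,P1] Q1=[P2,P3,P4] Q2=[]
t=10-11: P5@Q0 runs 1, rem=14, I/O yield, promote→Q0. Q0=[P1,P5] Q1=[P2,P3,P4] Q2=[]
t=11-12: P1@Q0 runs 1, rem=10, I/O yield, promote→Q0. Q0=[P5,P1] Q1=[P2,P3,P4] Q2=[]
t=12-13: P5@Q0 runs 1, rem=13, I/O yield, promote→Q0. Q0=[P1,P5] Q1=[P2,P3,P4] Q2=[]
t=13-14: P1@Q0 runs 1, rem=9, I/O yield, promote→Q0. Q0=[P5,P1] Q1=[P2,P3,P4] Q2=[]
t=14-15: P5@Q0 runs 1, rem=12, I/O yield, promote→Q0. Q0=[P1,P5] Q1=[P2,P3,P4] Q2=[]
t=15-16: P1@Q0 runs 1, rem=8, I/O yield, promote→Q0. Q0=[P5,P1] Q1=[P2,P3,P4] Q2=[]
t=16-17: P5@Q0 runs 1, rem=11, I/O yield, promote→Q0. Q0=[P1,P5] Q1=[P2,P3,P4] Q2=[]
t=17-18: P1@Q0 runs 1, rem=7, I/O yield, promote→Q0. Q0=[P5,P1] Q1=[P2,P3,P4] Q2=[]
t=18-19: P5@Q0 runs 1, rem=10, I/O yield, promote→Q0. Q0=[P1,P5] Q1=[P2,P3,P4] Q2=[]
t=19-20: P1@Q0 runs 1, rem=6, I/O yield, promote→Q0. Q0=[P5,P1] Q1=[P2,P3,P4] Q2=[]
t=20-21: P5@Q0 runs 1, rem=9, I/O yield, promote→Q0. Q0=[P1,P5] Q1=[P2,P3,P4] Q2=[]
t=21-22: P1@Q0 runs 1, rem=5, I/O yield, promote→Q0. Q0=[P5,P1] Q1=[P2,P3,P4] Q2=[]
t=22-23: P5@Q0 runs 1, rem=8, I/O yield, promote→Q0. Q0=[P1,P5] Q1=[P2,P3,P4] Q2=[]
t=23-24: P1@Q0 runs 1, rem=4, I/O yield, promote→Q0. Q0=[P5,P1] Q1=[P2,P3,P4] Q2=[]
t=24-25: P5@Q0 runs 1, rem=7, I/O yield, promote→Q0. Q0=[P1,P5] Q1=[P2,P3,P4] Q2=[]
t=25-26: P1@Q0 runs 1, rem=3, I/O yield, promote→Q0. Q0=[P5,P1] Q1=[P2,P3,P4] Q2=[]
t=26-27: P5@Q0 runs 1, rem=6, I/O yield, promote→Q0. Q0=[P1,P5] Q1=[P2,P3,P4] Q2=[]
t=27-28: P1@Q0 runs 1, rem=2, I/O yield, promote→Q0. Q0=[P5,P1] Q1=[P2,P3,P4] Q2=[]
t=28-29: P5@Q0 runs 1, rem=5, I/O yield, promote→Q0. Q0=[P1,P5] Q1=[P2,P3,P4] Q2=[]
t=29-30: P1@Q0 runs 1, rem=1, I/O yield, promote→Q0. Q0=[P5,P1] Q1=[P2,P3,P4] Q2=[]
t=30-31: P5@Q0 runs 1, rem=4, I/O yield, promote→Q0. Q0=[P1,P5] Q1=[P2,P3,P4] Q2=[]
t=31-32: P1@Q0 runs 1, rem=0, completes. Q0=[P5] Q1=[P2,P3,P4] Q2=[]
t=32-33: P5@Q0 runs 1, rem=3, I/O yield, promote→Q0. Q0=[P5] Q1=[P2,P3,P4] Q2=[]
t=33-34: P5@Q0 runs 1, rem=2, I/O yield, promote→Q0. Q0=[P5] Q1=[P2,P3,P4] Q2=[]
t=34-35: P5@Q0 runs 1, rem=1, I/O yield, promote→Q0. Q0=[P5] Q1=[P2,P3,P4] Q2=[]
t=35-36: P5@Q0 runs 1, rem=0, completes. Q0=[] Q1=[P2,P3,P4] Q2=[]
t=36-41: P2@Q1 runs 5, rem=4, quantum used, demote→Q2. Q0=[] Q1=[P3,P4] Q2=[P2]
t=41-46: P3@Q1 runs 5, rem=3, quantum used, demote→Q2. Q0=[] Q1=[P4] Q2=[P2,P3]
t=46-51: P4@Q1 runs 5, rem=0, completes. Q0=[] Q1=[] Q2=[P2,P3]
t=51-55: P2@Q2 runs 4, rem=0, completes. Q0=[] Q1=[] Q2=[P3]
t=55-58: P3@Q2 runs 3, rem=0, completes. Q0=[] Q1=[] Q2=[]

Answer: P1(0-1) P2(1-4) P3(4-7) P4(7-10) P5(10-11) P1(11-12) P5(12-13) P1(13-14) P5(14-15) P1(15-16) P5(16-17) P1(17-18) P5(18-19) P1(19-20) P5(20-21) P1(21-22) P5(22-23) P1(23-24) P5(24-25) P1(25-26) P5(26-27) P1(27-28) P5(28-29) P1(29-30) P5(30-31) P1(31-32) P5(32-33) P5(33-34) P5(34-35) P5(35-36) P2(36-41) P3(41-46) P4(46-51) P2(51-55) P3(55-58)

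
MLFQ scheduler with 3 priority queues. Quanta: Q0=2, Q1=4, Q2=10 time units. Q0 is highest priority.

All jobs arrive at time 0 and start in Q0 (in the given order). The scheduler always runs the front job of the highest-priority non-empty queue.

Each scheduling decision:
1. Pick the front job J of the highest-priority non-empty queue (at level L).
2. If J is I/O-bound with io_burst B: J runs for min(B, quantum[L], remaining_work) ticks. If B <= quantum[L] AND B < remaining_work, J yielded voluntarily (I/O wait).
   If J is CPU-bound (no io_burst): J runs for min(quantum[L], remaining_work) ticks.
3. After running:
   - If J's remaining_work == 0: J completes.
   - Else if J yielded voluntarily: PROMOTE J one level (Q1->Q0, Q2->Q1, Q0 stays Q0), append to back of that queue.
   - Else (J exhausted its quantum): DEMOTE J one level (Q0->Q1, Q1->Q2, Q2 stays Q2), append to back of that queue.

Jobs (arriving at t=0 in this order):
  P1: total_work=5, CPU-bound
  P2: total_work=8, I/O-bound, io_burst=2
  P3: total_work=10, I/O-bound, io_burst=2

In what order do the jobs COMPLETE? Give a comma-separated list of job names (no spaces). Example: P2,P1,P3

Answer: P2,P3,P1

Derivation:
t=0-2: P1@Q0 runs 2, rem=3, quantum used, demote→Q1. Q0=[P2,P3] Q1=[P1] Q2=[]
t=2-4: P2@Q0 runs 2, rem=6, I/O yield, promote→Q0. Q0=[P3,P2] Q1=[P1] Q2=[]
t=4-6: P3@Q0 runs 2, rem=8, I/O yield, promote→Q0. Q0=[P2,P3] Q1=[P1] Q2=[]
t=6-8: P2@Q0 runs 2, rem=4, I/O yield, promote→Q0. Q0=[P3,P2] Q1=[P1] Q2=[]
t=8-10: P3@Q0 runs 2, rem=6, I/O yield, promote→Q0. Q0=[P2,P3] Q1=[P1] Q2=[]
t=10-12: P2@Q0 runs 2, rem=2, I/O yield, promote→Q0. Q0=[P3,P2] Q1=[P1] Q2=[]
t=12-14: P3@Q0 runs 2, rem=4, I/O yield, promote→Q0. Q0=[P2,P3] Q1=[P1] Q2=[]
t=14-16: P2@Q0 runs 2, rem=0, completes. Q0=[P3] Q1=[P1] Q2=[]
t=16-18: P3@Q0 runs 2, rem=2, I/O yield, promote→Q0. Q0=[P3] Q1=[P1] Q2=[]
t=18-20: P3@Q0 runs 2, rem=0, completes. Q0=[] Q1=[P1] Q2=[]
t=20-23: P1@Q1 runs 3, rem=0, completes. Q0=[] Q1=[] Q2=[]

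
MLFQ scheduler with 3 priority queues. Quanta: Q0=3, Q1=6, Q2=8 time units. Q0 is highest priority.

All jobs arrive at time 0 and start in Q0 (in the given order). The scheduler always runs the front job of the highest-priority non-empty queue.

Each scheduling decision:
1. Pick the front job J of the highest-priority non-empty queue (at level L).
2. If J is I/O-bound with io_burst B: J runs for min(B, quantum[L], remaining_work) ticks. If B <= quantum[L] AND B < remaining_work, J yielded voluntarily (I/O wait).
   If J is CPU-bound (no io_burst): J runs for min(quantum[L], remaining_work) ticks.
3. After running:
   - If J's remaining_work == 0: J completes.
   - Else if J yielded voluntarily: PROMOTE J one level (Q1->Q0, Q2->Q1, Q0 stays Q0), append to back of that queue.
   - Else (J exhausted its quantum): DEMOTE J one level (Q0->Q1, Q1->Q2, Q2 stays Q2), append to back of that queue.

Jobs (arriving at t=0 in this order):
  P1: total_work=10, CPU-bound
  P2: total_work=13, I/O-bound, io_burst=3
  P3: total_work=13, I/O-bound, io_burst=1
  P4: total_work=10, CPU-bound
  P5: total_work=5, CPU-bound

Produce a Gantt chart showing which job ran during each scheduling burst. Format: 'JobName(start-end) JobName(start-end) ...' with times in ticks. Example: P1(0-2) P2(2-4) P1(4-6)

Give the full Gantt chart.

Answer: P1(0-3) P2(3-6) P3(6-7) P4(7-10) P5(10-13) P2(13-16) P3(16-17) P2(17-20) P3(20-21) P2(21-24) P3(24-25) P2(25-26) P3(26-27) P3(27-28) P3(28-29) P3(29-30) P3(30-31) P3(31-32) P3(32-33) P3(33-34) P3(34-35) P1(35-41) P4(41-47) P5(47-49) P1(49-50) P4(50-51)

Derivation:
t=0-3: P1@Q0 runs 3, rem=7, quantum used, demote→Q1. Q0=[P2,P3,P4,P5] Q1=[P1] Q2=[]
t=3-6: P2@Q0 runs 3, rem=10, I/O yield, promote→Q0. Q0=[P3,P4,P5,P2] Q1=[P1] Q2=[]
t=6-7: P3@Q0 runs 1, rem=12, I/O yield, promote→Q0. Q0=[P4,P5,P2,P3] Q1=[P1] Q2=[]
t=7-10: P4@Q0 runs 3, rem=7, quantum used, demote→Q1. Q0=[P5,P2,P3] Q1=[P1,P4] Q2=[]
t=10-13: P5@Q0 runs 3, rem=2, quantum used, demote→Q1. Q0=[P2,P3] Q1=[P1,P4,P5] Q2=[]
t=13-16: P2@Q0 runs 3, rem=7, I/O yield, promote→Q0. Q0=[P3,P2] Q1=[P1,P4,P5] Q2=[]
t=16-17: P3@Q0 runs 1, rem=11, I/O yield, promote→Q0. Q0=[P2,P3] Q1=[P1,P4,P5] Q2=[]
t=17-20: P2@Q0 runs 3, rem=4, I/O yield, promote→Q0. Q0=[P3,P2] Q1=[P1,P4,P5] Q2=[]
t=20-21: P3@Q0 runs 1, rem=10, I/O yield, promote→Q0. Q0=[P2,P3] Q1=[P1,P4,P5] Q2=[]
t=21-24: P2@Q0 runs 3, rem=1, I/O yield, promote→Q0. Q0=[P3,P2] Q1=[P1,P4,P5] Q2=[]
t=24-25: P3@Q0 runs 1, rem=9, I/O yield, promote→Q0. Q0=[P2,P3] Q1=[P1,P4,P5] Q2=[]
t=25-26: P2@Q0 runs 1, rem=0, completes. Q0=[P3] Q1=[P1,P4,P5] Q2=[]
t=26-27: P3@Q0 runs 1, rem=8, I/O yield, promote→Q0. Q0=[P3] Q1=[P1,P4,P5] Q2=[]
t=27-28: P3@Q0 runs 1, rem=7, I/O yield, promote→Q0. Q0=[P3] Q1=[P1,P4,P5] Q2=[]
t=28-29: P3@Q0 runs 1, rem=6, I/O yield, promote→Q0. Q0=[P3] Q1=[P1,P4,P5] Q2=[]
t=29-30: P3@Q0 runs 1, rem=5, I/O yield, promote→Q0. Q0=[P3] Q1=[P1,P4,P5] Q2=[]
t=30-31: P3@Q0 runs 1, rem=4, I/O yield, promote→Q0. Q0=[P3] Q1=[P1,P4,P5] Q2=[]
t=31-32: P3@Q0 runs 1, rem=3, I/O yield, promote→Q0. Q0=[P3] Q1=[P1,P4,P5] Q2=[]
t=32-33: P3@Q0 runs 1, rem=2, I/O yield, promote→Q0. Q0=[P3] Q1=[P1,P4,P5] Q2=[]
t=33-34: P3@Q0 runs 1, rem=1, I/O yield, promote→Q0. Q0=[P3] Q1=[P1,P4,P5] Q2=[]
t=34-35: P3@Q0 runs 1, rem=0, completes. Q0=[] Q1=[P1,P4,P5] Q2=[]
t=35-41: P1@Q1 runs 6, rem=1, quantum used, demote→Q2. Q0=[] Q1=[P4,P5] Q2=[P1]
t=41-47: P4@Q1 runs 6, rem=1, quantum used, demote→Q2. Q0=[] Q1=[P5] Q2=[P1,P4]
t=47-49: P5@Q1 runs 2, rem=0, completes. Q0=[] Q1=[] Q2=[P1,P4]
t=49-50: P1@Q2 runs 1, rem=0, completes. Q0=[] Q1=[] Q2=[P4]
t=50-51: P4@Q2 runs 1, rem=0, completes. Q0=[] Q1=[] Q2=[]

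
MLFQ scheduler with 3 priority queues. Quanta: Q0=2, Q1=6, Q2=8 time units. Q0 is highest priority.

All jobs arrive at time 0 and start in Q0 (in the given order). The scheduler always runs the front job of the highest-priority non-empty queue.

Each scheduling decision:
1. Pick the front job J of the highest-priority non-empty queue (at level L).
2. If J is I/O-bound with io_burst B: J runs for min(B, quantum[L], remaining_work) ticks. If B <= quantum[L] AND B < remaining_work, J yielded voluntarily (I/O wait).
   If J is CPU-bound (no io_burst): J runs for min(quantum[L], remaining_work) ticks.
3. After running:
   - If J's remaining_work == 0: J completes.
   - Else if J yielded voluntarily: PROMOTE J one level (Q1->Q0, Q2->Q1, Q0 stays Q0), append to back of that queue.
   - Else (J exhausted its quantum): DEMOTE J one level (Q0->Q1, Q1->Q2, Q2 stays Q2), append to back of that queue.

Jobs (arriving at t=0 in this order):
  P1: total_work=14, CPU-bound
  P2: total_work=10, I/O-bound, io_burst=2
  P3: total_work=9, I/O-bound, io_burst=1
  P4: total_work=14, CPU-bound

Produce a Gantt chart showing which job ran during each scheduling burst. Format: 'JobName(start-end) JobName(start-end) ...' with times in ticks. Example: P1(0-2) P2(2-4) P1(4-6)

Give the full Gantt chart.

Answer: P1(0-2) P2(2-4) P3(4-5) P4(5-7) P2(7-9) P3(9-10) P2(10-12) P3(12-13) P2(13-15) P3(15-16) P2(16-18) P3(18-19) P3(19-20) P3(20-21) P3(21-22) P3(22-23) P1(23-29) P4(29-35) P1(35-41) P4(41-47)

Derivation:
t=0-2: P1@Q0 runs 2, rem=12, quantum used, demote→Q1. Q0=[P2,P3,P4] Q1=[P1] Q2=[]
t=2-4: P2@Q0 runs 2, rem=8, I/O yield, promote→Q0. Q0=[P3,P4,P2] Q1=[P1] Q2=[]
t=4-5: P3@Q0 runs 1, rem=8, I/O yield, promote→Q0. Q0=[P4,P2,P3] Q1=[P1] Q2=[]
t=5-7: P4@Q0 runs 2, rem=12, quantum used, demote→Q1. Q0=[P2,P3] Q1=[P1,P4] Q2=[]
t=7-9: P2@Q0 runs 2, rem=6, I/O yield, promote→Q0. Q0=[P3,P2] Q1=[P1,P4] Q2=[]
t=9-10: P3@Q0 runs 1, rem=7, I/O yield, promote→Q0. Q0=[P2,P3] Q1=[P1,P4] Q2=[]
t=10-12: P2@Q0 runs 2, rem=4, I/O yield, promote→Q0. Q0=[P3,P2] Q1=[P1,P4] Q2=[]
t=12-13: P3@Q0 runs 1, rem=6, I/O yield, promote→Q0. Q0=[P2,P3] Q1=[P1,P4] Q2=[]
t=13-15: P2@Q0 runs 2, rem=2, I/O yield, promote→Q0. Q0=[P3,P2] Q1=[P1,P4] Q2=[]
t=15-16: P3@Q0 runs 1, rem=5, I/O yield, promote→Q0. Q0=[P2,P3] Q1=[P1,P4] Q2=[]
t=16-18: P2@Q0 runs 2, rem=0, completes. Q0=[P3] Q1=[P1,P4] Q2=[]
t=18-19: P3@Q0 runs 1, rem=4, I/O yield, promote→Q0. Q0=[P3] Q1=[P1,P4] Q2=[]
t=19-20: P3@Q0 runs 1, rem=3, I/O yield, promote→Q0. Q0=[P3] Q1=[P1,P4] Q2=[]
t=20-21: P3@Q0 runs 1, rem=2, I/O yield, promote→Q0. Q0=[P3] Q1=[P1,P4] Q2=[]
t=21-22: P3@Q0 runs 1, rem=1, I/O yield, promote→Q0. Q0=[P3] Q1=[P1,P4] Q2=[]
t=22-23: P3@Q0 runs 1, rem=0, completes. Q0=[] Q1=[P1,P4] Q2=[]
t=23-29: P1@Q1 runs 6, rem=6, quantum used, demote→Q2. Q0=[] Q1=[P4] Q2=[P1]
t=29-35: P4@Q1 runs 6, rem=6, quantum used, demote→Q2. Q0=[] Q1=[] Q2=[P1,P4]
t=35-41: P1@Q2 runs 6, rem=0, completes. Q0=[] Q1=[] Q2=[P4]
t=41-47: P4@Q2 runs 6, rem=0, completes. Q0=[] Q1=[] Q2=[]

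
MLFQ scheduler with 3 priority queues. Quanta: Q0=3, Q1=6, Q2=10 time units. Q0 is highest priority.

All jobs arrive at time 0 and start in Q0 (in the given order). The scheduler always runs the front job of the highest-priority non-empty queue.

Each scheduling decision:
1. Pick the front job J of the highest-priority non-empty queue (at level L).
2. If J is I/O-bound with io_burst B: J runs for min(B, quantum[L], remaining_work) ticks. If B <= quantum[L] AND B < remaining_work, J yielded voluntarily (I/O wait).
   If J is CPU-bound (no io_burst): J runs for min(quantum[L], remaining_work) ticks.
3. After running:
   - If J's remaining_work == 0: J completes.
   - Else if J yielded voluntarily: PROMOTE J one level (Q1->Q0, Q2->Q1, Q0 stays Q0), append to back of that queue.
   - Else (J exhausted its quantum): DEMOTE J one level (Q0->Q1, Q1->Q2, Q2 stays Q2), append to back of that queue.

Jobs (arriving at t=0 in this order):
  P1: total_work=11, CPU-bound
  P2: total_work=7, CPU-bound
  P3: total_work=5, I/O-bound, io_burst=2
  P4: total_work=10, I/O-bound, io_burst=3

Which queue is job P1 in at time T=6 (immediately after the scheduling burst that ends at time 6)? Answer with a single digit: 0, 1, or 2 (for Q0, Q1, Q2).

t=0-3: P1@Q0 runs 3, rem=8, quantum used, demote→Q1. Q0=[P2,P3,P4] Q1=[P1] Q2=[]
t=3-6: P2@Q0 runs 3, rem=4, quantum used, demote→Q1. Q0=[P3,P4] Q1=[P1,P2] Q2=[]
t=6-8: P3@Q0 runs 2, rem=3, I/O yield, promote→Q0. Q0=[P4,P3] Q1=[P1,P2] Q2=[]
t=8-11: P4@Q0 runs 3, rem=7, I/O yield, promote→Q0. Q0=[P3,P4] Q1=[P1,P2] Q2=[]
t=11-13: P3@Q0 runs 2, rem=1, I/O yield, promote→Q0. Q0=[P4,P3] Q1=[P1,P2] Q2=[]
t=13-16: P4@Q0 runs 3, rem=4, I/O yield, promote→Q0. Q0=[P3,P4] Q1=[P1,P2] Q2=[]
t=16-17: P3@Q0 runs 1, rem=0, completes. Q0=[P4] Q1=[P1,P2] Q2=[]
t=17-20: P4@Q0 runs 3, rem=1, I/O yield, promote→Q0. Q0=[P4] Q1=[P1,P2] Q2=[]
t=20-21: P4@Q0 runs 1, rem=0, completes. Q0=[] Q1=[P1,P2] Q2=[]
t=21-27: P1@Q1 runs 6, rem=2, quantum used, demote→Q2. Q0=[] Q1=[P2] Q2=[P1]
t=27-31: P2@Q1 runs 4, rem=0, completes. Q0=[] Q1=[] Q2=[P1]
t=31-33: P1@Q2 runs 2, rem=0, completes. Q0=[] Q1=[] Q2=[]

Answer: 1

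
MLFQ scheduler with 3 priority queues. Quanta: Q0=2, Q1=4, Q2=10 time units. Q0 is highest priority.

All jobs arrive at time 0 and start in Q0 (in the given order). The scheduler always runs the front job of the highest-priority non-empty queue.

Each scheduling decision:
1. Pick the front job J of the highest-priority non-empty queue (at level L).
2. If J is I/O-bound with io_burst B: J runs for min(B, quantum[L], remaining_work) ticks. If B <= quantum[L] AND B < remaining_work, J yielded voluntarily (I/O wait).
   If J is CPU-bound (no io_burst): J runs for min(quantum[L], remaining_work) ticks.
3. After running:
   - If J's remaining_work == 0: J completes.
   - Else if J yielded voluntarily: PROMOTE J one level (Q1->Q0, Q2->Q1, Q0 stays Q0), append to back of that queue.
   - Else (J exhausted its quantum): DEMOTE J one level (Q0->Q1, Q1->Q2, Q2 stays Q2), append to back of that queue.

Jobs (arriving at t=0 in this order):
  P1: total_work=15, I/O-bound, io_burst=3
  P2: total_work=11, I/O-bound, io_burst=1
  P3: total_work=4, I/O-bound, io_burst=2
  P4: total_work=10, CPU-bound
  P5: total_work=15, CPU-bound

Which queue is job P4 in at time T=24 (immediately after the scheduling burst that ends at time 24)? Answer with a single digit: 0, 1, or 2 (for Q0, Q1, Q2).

Answer: 1

Derivation:
t=0-2: P1@Q0 runs 2, rem=13, quantum used, demote→Q1. Q0=[P2,P3,P4,P5] Q1=[P1] Q2=[]
t=2-3: P2@Q0 runs 1, rem=10, I/O yield, promote→Q0. Q0=[P3,P4,P5,P2] Q1=[P1] Q2=[]
t=3-5: P3@Q0 runs 2, rem=2, I/O yield, promote→Q0. Q0=[P4,P5,P2,P3] Q1=[P1] Q2=[]
t=5-7: P4@Q0 runs 2, rem=8, quantum used, demote→Q1. Q0=[P5,P2,P3] Q1=[P1,P4] Q2=[]
t=7-9: P5@Q0 runs 2, rem=13, quantum used, demote→Q1. Q0=[P2,P3] Q1=[P1,P4,P5] Q2=[]
t=9-10: P2@Q0 runs 1, rem=9, I/O yield, promote→Q0. Q0=[P3,P2] Q1=[P1,P4,P5] Q2=[]
t=10-12: P3@Q0 runs 2, rem=0, completes. Q0=[P2] Q1=[P1,P4,P5] Q2=[]
t=12-13: P2@Q0 runs 1, rem=8, I/O yield, promote→Q0. Q0=[P2] Q1=[P1,P4,P5] Q2=[]
t=13-14: P2@Q0 runs 1, rem=7, I/O yield, promote→Q0. Q0=[P2] Q1=[P1,P4,P5] Q2=[]
t=14-15: P2@Q0 runs 1, rem=6, I/O yield, promote→Q0. Q0=[P2] Q1=[P1,P4,P5] Q2=[]
t=15-16: P2@Q0 runs 1, rem=5, I/O yield, promote→Q0. Q0=[P2] Q1=[P1,P4,P5] Q2=[]
t=16-17: P2@Q0 runs 1, rem=4, I/O yield, promote→Q0. Q0=[P2] Q1=[P1,P4,P5] Q2=[]
t=17-18: P2@Q0 runs 1, rem=3, I/O yield, promote→Q0. Q0=[P2] Q1=[P1,P4,P5] Q2=[]
t=18-19: P2@Q0 runs 1, rem=2, I/O yield, promote→Q0. Q0=[P2] Q1=[P1,P4,P5] Q2=[]
t=19-20: P2@Q0 runs 1, rem=1, I/O yield, promote→Q0. Q0=[P2] Q1=[P1,P4,P5] Q2=[]
t=20-21: P2@Q0 runs 1, rem=0, completes. Q0=[] Q1=[P1,P4,P5] Q2=[]
t=21-24: P1@Q1 runs 3, rem=10, I/O yield, promote→Q0. Q0=[P1] Q1=[P4,P5] Q2=[]
t=24-26: P1@Q0 runs 2, rem=8, quantum used, demote→Q1. Q0=[] Q1=[P4,P5,P1] Q2=[]
t=26-30: P4@Q1 runs 4, rem=4, quantum used, demote→Q2. Q0=[] Q1=[P5,P1] Q2=[P4]
t=30-34: P5@Q1 runs 4, rem=9, quantum used, demote→Q2. Q0=[] Q1=[P1] Q2=[P4,P5]
t=34-37: P1@Q1 runs 3, rem=5, I/O yield, promote→Q0. Q0=[P1] Q1=[] Q2=[P4,P5]
t=37-39: P1@Q0 runs 2, rem=3, quantum used, demote→Q1. Q0=[] Q1=[P1] Q2=[P4,P5]
t=39-42: P1@Q1 runs 3, rem=0, completes. Q0=[] Q1=[] Q2=[P4,P5]
t=42-46: P4@Q2 runs 4, rem=0, completes. Q0=[] Q1=[] Q2=[P5]
t=46-55: P5@Q2 runs 9, rem=0, completes. Q0=[] Q1=[] Q2=[]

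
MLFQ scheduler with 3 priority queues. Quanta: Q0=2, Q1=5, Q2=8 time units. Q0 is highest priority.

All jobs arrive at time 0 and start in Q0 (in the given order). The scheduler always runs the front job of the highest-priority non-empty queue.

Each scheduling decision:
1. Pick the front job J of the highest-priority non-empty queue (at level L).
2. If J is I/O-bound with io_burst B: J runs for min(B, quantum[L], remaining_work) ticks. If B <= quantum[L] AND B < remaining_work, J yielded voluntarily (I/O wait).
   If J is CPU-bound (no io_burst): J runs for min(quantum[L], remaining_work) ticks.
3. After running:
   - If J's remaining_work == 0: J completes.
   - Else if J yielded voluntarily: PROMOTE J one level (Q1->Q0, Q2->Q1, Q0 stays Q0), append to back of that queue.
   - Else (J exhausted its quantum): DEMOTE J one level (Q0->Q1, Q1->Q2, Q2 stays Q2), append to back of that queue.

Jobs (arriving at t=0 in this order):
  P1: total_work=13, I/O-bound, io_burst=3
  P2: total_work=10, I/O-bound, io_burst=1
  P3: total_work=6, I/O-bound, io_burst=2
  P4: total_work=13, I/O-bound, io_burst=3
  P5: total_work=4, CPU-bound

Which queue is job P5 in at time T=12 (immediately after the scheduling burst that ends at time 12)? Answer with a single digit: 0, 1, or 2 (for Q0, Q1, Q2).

t=0-2: P1@Q0 runs 2, rem=11, quantum used, demote→Q1. Q0=[P2,P3,P4,P5] Q1=[P1] Q2=[]
t=2-3: P2@Q0 runs 1, rem=9, I/O yield, promote→Q0. Q0=[P3,P4,P5,P2] Q1=[P1] Q2=[]
t=3-5: P3@Q0 runs 2, rem=4, I/O yield, promote→Q0. Q0=[P4,P5,P2,P3] Q1=[P1] Q2=[]
t=5-7: P4@Q0 runs 2, rem=11, quantum used, demote→Q1. Q0=[P5,P2,P3] Q1=[P1,P4] Q2=[]
t=7-9: P5@Q0 runs 2, rem=2, quantum used, demote→Q1. Q0=[P2,P3] Q1=[P1,P4,P5] Q2=[]
t=9-10: P2@Q0 runs 1, rem=8, I/O yield, promote→Q0. Q0=[P3,P2] Q1=[P1,P4,P5] Q2=[]
t=10-12: P3@Q0 runs 2, rem=2, I/O yield, promote→Q0. Q0=[P2,P3] Q1=[P1,P4,P5] Q2=[]
t=12-13: P2@Q0 runs 1, rem=7, I/O yield, promote→Q0. Q0=[P3,P2] Q1=[P1,P4,P5] Q2=[]
t=13-15: P3@Q0 runs 2, rem=0, completes. Q0=[P2] Q1=[P1,P4,P5] Q2=[]
t=15-16: P2@Q0 runs 1, rem=6, I/O yield, promote→Q0. Q0=[P2] Q1=[P1,P4,P5] Q2=[]
t=16-17: P2@Q0 runs 1, rem=5, I/O yield, promote→Q0. Q0=[P2] Q1=[P1,P4,P5] Q2=[]
t=17-18: P2@Q0 runs 1, rem=4, I/O yield, promote→Q0. Q0=[P2] Q1=[P1,P4,P5] Q2=[]
t=18-19: P2@Q0 runs 1, rem=3, I/O yield, promote→Q0. Q0=[P2] Q1=[P1,P4,P5] Q2=[]
t=19-20: P2@Q0 runs 1, rem=2, I/O yield, promote→Q0. Q0=[P2] Q1=[P1,P4,P5] Q2=[]
t=20-21: P2@Q0 runs 1, rem=1, I/O yield, promote→Q0. Q0=[P2] Q1=[P1,P4,P5] Q2=[]
t=21-22: P2@Q0 runs 1, rem=0, completes. Q0=[] Q1=[P1,P4,P5] Q2=[]
t=22-25: P1@Q1 runs 3, rem=8, I/O yield, promote→Q0. Q0=[P1] Q1=[P4,P5] Q2=[]
t=25-27: P1@Q0 runs 2, rem=6, quantum used, demote→Q1. Q0=[] Q1=[P4,P5,P1] Q2=[]
t=27-30: P4@Q1 runs 3, rem=8, I/O yield, promote→Q0. Q0=[P4] Q1=[P5,P1] Q2=[]
t=30-32: P4@Q0 runs 2, rem=6, quantum used, demote→Q1. Q0=[] Q1=[P5,P1,P4] Q2=[]
t=32-34: P5@Q1 runs 2, rem=0, completes. Q0=[] Q1=[P1,P4] Q2=[]
t=34-37: P1@Q1 runs 3, rem=3, I/O yield, promote→Q0. Q0=[P1] Q1=[P4] Q2=[]
t=37-39: P1@Q0 runs 2, rem=1, quantum used, demote→Q1. Q0=[] Q1=[P4,P1] Q2=[]
t=39-42: P4@Q1 runs 3, rem=3, I/O yield, promote→Q0. Q0=[P4] Q1=[P1] Q2=[]
t=42-44: P4@Q0 runs 2, rem=1, quantum used, demote→Q1. Q0=[] Q1=[P1,P4] Q2=[]
t=44-45: P1@Q1 runs 1, rem=0, completes. Q0=[] Q1=[P4] Q2=[]
t=45-46: P4@Q1 runs 1, rem=0, completes. Q0=[] Q1=[] Q2=[]

Answer: 1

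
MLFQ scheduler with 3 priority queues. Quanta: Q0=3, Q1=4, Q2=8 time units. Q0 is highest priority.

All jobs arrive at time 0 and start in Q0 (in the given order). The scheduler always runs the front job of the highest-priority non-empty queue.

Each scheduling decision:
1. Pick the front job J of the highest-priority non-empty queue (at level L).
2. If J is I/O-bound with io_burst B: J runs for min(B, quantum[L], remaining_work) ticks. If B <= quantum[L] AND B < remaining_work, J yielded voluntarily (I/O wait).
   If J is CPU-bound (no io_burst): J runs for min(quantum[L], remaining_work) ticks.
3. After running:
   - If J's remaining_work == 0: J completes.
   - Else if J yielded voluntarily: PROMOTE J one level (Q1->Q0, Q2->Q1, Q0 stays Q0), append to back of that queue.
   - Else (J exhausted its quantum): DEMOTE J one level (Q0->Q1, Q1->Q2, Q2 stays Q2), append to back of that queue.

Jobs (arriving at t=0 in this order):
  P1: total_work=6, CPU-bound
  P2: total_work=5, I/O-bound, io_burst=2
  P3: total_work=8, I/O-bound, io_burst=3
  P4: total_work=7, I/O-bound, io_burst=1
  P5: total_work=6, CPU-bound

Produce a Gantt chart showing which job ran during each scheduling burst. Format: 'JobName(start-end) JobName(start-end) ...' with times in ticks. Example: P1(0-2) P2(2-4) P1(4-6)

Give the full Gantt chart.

t=0-3: P1@Q0 runs 3, rem=3, quantum used, demote→Q1. Q0=[P2,P3,P4,P5] Q1=[P1] Q2=[]
t=3-5: P2@Q0 runs 2, rem=3, I/O yield, promote→Q0. Q0=[P3,P4,P5,P2] Q1=[P1] Q2=[]
t=5-8: P3@Q0 runs 3, rem=5, I/O yield, promote→Q0. Q0=[P4,P5,P2,P3] Q1=[P1] Q2=[]
t=8-9: P4@Q0 runs 1, rem=6, I/O yield, promote→Q0. Q0=[P5,P2,P3,P4] Q1=[P1] Q2=[]
t=9-12: P5@Q0 runs 3, rem=3, quantum used, demote→Q1. Q0=[P2,P3,P4] Q1=[P1,P5] Q2=[]
t=12-14: P2@Q0 runs 2, rem=1, I/O yield, promote→Q0. Q0=[P3,P4,P2] Q1=[P1,P5] Q2=[]
t=14-17: P3@Q0 runs 3, rem=2, I/O yield, promote→Q0. Q0=[P4,P2,P3] Q1=[P1,P5] Q2=[]
t=17-18: P4@Q0 runs 1, rem=5, I/O yield, promote→Q0. Q0=[P2,P3,P4] Q1=[P1,P5] Q2=[]
t=18-19: P2@Q0 runs 1, rem=0, completes. Q0=[P3,P4] Q1=[P1,P5] Q2=[]
t=19-21: P3@Q0 runs 2, rem=0, completes. Q0=[P4] Q1=[P1,P5] Q2=[]
t=21-22: P4@Q0 runs 1, rem=4, I/O yield, promote→Q0. Q0=[P4] Q1=[P1,P5] Q2=[]
t=22-23: P4@Q0 runs 1, rem=3, I/O yield, promote→Q0. Q0=[P4] Q1=[P1,P5] Q2=[]
t=23-24: P4@Q0 runs 1, rem=2, I/O yield, promote→Q0. Q0=[P4] Q1=[P1,P5] Q2=[]
t=24-25: P4@Q0 runs 1, rem=1, I/O yield, promote→Q0. Q0=[P4] Q1=[P1,P5] Q2=[]
t=25-26: P4@Q0 runs 1, rem=0, completes. Q0=[] Q1=[P1,P5] Q2=[]
t=26-29: P1@Q1 runs 3, rem=0, completes. Q0=[] Q1=[P5] Q2=[]
t=29-32: P5@Q1 runs 3, rem=0, completes. Q0=[] Q1=[] Q2=[]

Answer: P1(0-3) P2(3-5) P3(5-8) P4(8-9) P5(9-12) P2(12-14) P3(14-17) P4(17-18) P2(18-19) P3(19-21) P4(21-22) P4(22-23) P4(23-24) P4(24-25) P4(25-26) P1(26-29) P5(29-32)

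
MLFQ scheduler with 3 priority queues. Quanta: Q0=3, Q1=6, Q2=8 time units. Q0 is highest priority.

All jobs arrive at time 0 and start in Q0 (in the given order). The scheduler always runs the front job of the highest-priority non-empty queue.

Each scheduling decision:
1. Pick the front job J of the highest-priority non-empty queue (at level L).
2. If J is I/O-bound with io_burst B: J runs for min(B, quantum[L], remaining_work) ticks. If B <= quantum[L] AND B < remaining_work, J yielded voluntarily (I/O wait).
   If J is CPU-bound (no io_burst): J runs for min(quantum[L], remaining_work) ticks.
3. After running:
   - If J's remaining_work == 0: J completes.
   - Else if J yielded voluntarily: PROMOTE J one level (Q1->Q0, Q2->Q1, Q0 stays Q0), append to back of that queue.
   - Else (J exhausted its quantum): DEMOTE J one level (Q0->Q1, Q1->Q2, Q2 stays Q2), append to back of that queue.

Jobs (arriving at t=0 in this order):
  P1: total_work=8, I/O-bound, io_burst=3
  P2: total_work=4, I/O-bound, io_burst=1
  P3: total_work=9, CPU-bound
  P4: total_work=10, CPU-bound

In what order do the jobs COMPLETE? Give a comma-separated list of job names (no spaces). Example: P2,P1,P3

t=0-3: P1@Q0 runs 3, rem=5, I/O yield, promote→Q0. Q0=[P2,P3,P4,P1] Q1=[] Q2=[]
t=3-4: P2@Q0 runs 1, rem=3, I/O yield, promote→Q0. Q0=[P3,P4,P1,P2] Q1=[] Q2=[]
t=4-7: P3@Q0 runs 3, rem=6, quantum used, demote→Q1. Q0=[P4,P1,P2] Q1=[P3] Q2=[]
t=7-10: P4@Q0 runs 3, rem=7, quantum used, demote→Q1. Q0=[P1,P2] Q1=[P3,P4] Q2=[]
t=10-13: P1@Q0 runs 3, rem=2, I/O yield, promote→Q0. Q0=[P2,P1] Q1=[P3,P4] Q2=[]
t=13-14: P2@Q0 runs 1, rem=2, I/O yield, promote→Q0. Q0=[P1,P2] Q1=[P3,P4] Q2=[]
t=14-16: P1@Q0 runs 2, rem=0, completes. Q0=[P2] Q1=[P3,P4] Q2=[]
t=16-17: P2@Q0 runs 1, rem=1, I/O yield, promote→Q0. Q0=[P2] Q1=[P3,P4] Q2=[]
t=17-18: P2@Q0 runs 1, rem=0, completes. Q0=[] Q1=[P3,P4] Q2=[]
t=18-24: P3@Q1 runs 6, rem=0, completes. Q0=[] Q1=[P4] Q2=[]
t=24-30: P4@Q1 runs 6, rem=1, quantum used, demote→Q2. Q0=[] Q1=[] Q2=[P4]
t=30-31: P4@Q2 runs 1, rem=0, completes. Q0=[] Q1=[] Q2=[]

Answer: P1,P2,P3,P4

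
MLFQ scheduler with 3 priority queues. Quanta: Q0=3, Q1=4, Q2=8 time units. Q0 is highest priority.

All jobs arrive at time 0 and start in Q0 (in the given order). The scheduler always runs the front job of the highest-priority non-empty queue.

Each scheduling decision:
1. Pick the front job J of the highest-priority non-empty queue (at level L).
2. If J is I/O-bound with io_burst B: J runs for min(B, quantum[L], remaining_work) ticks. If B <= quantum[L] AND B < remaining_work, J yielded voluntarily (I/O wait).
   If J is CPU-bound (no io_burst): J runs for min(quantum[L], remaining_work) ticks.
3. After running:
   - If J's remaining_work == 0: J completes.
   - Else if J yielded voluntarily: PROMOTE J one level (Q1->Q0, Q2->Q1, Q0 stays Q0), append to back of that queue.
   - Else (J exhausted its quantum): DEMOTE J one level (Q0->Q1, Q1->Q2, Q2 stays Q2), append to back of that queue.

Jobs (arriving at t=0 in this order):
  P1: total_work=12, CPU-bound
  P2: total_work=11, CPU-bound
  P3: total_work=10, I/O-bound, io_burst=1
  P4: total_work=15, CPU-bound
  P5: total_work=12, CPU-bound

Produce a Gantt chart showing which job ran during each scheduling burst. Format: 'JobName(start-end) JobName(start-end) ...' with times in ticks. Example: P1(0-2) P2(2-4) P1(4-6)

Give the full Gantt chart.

t=0-3: P1@Q0 runs 3, rem=9, quantum used, demote→Q1. Q0=[P2,P3,P4,P5] Q1=[P1] Q2=[]
t=3-6: P2@Q0 runs 3, rem=8, quantum used, demote→Q1. Q0=[P3,P4,P5] Q1=[P1,P2] Q2=[]
t=6-7: P3@Q0 runs 1, rem=9, I/O yield, promote→Q0. Q0=[P4,P5,P3] Q1=[P1,P2] Q2=[]
t=7-10: P4@Q0 runs 3, rem=12, quantum used, demote→Q1. Q0=[P5,P3] Q1=[P1,P2,P4] Q2=[]
t=10-13: P5@Q0 runs 3, rem=9, quantum used, demote→Q1. Q0=[P3] Q1=[P1,P2,P4,P5] Q2=[]
t=13-14: P3@Q0 runs 1, rem=8, I/O yield, promote→Q0. Q0=[P3] Q1=[P1,P2,P4,P5] Q2=[]
t=14-15: P3@Q0 runs 1, rem=7, I/O yield, promote→Q0. Q0=[P3] Q1=[P1,P2,P4,P5] Q2=[]
t=15-16: P3@Q0 runs 1, rem=6, I/O yield, promote→Q0. Q0=[P3] Q1=[P1,P2,P4,P5] Q2=[]
t=16-17: P3@Q0 runs 1, rem=5, I/O yield, promote→Q0. Q0=[P3] Q1=[P1,P2,P4,P5] Q2=[]
t=17-18: P3@Q0 runs 1, rem=4, I/O yield, promote→Q0. Q0=[P3] Q1=[P1,P2,P4,P5] Q2=[]
t=18-19: P3@Q0 runs 1, rem=3, I/O yield, promote→Q0. Q0=[P3] Q1=[P1,P2,P4,P5] Q2=[]
t=19-20: P3@Q0 runs 1, rem=2, I/O yield, promote→Q0. Q0=[P3] Q1=[P1,P2,P4,P5] Q2=[]
t=20-21: P3@Q0 runs 1, rem=1, I/O yield, promote→Q0. Q0=[P3] Q1=[P1,P2,P4,P5] Q2=[]
t=21-22: P3@Q0 runs 1, rem=0, completes. Q0=[] Q1=[P1,P2,P4,P5] Q2=[]
t=22-26: P1@Q1 runs 4, rem=5, quantum used, demote→Q2. Q0=[] Q1=[P2,P4,P5] Q2=[P1]
t=26-30: P2@Q1 runs 4, rem=4, quantum used, demote→Q2. Q0=[] Q1=[P4,P5] Q2=[P1,P2]
t=30-34: P4@Q1 runs 4, rem=8, quantum used, demote→Q2. Q0=[] Q1=[P5] Q2=[P1,P2,P4]
t=34-38: P5@Q1 runs 4, rem=5, quantum used, demote→Q2. Q0=[] Q1=[] Q2=[P1,P2,P4,P5]
t=38-43: P1@Q2 runs 5, rem=0, completes. Q0=[] Q1=[] Q2=[P2,P4,P5]
t=43-47: P2@Q2 runs 4, rem=0, completes. Q0=[] Q1=[] Q2=[P4,P5]
t=47-55: P4@Q2 runs 8, rem=0, completes. Q0=[] Q1=[] Q2=[P5]
t=55-60: P5@Q2 runs 5, rem=0, completes. Q0=[] Q1=[] Q2=[]

Answer: P1(0-3) P2(3-6) P3(6-7) P4(7-10) P5(10-13) P3(13-14) P3(14-15) P3(15-16) P3(16-17) P3(17-18) P3(18-19) P3(19-20) P3(20-21) P3(21-22) P1(22-26) P2(26-30) P4(30-34) P5(34-38) P1(38-43) P2(43-47) P4(47-55) P5(55-60)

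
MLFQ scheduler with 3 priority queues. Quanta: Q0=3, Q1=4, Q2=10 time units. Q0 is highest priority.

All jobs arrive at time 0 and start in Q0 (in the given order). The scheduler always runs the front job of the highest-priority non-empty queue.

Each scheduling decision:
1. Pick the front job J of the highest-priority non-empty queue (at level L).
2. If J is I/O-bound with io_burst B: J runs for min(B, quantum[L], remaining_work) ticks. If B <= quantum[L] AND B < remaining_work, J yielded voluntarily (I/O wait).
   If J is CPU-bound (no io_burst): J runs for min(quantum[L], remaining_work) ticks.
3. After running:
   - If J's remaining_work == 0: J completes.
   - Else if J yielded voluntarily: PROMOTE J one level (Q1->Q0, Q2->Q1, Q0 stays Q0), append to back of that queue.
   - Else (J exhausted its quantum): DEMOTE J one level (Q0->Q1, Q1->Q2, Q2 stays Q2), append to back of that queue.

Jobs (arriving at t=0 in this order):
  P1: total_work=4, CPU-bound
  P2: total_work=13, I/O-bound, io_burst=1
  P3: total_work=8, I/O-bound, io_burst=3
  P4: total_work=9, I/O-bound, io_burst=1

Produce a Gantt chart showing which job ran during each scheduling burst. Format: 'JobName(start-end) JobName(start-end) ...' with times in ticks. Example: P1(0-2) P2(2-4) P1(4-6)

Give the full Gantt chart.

Answer: P1(0-3) P2(3-4) P3(4-7) P4(7-8) P2(8-9) P3(9-12) P4(12-13) P2(13-14) P3(14-16) P4(16-17) P2(17-18) P4(18-19) P2(19-20) P4(20-21) P2(21-22) P4(22-23) P2(23-24) P4(24-25) P2(25-26) P4(26-27) P2(27-28) P4(28-29) P2(29-30) P2(30-31) P2(31-32) P2(32-33) P1(33-34)

Derivation:
t=0-3: P1@Q0 runs 3, rem=1, quantum used, demote→Q1. Q0=[P2,P3,P4] Q1=[P1] Q2=[]
t=3-4: P2@Q0 runs 1, rem=12, I/O yield, promote→Q0. Q0=[P3,P4,P2] Q1=[P1] Q2=[]
t=4-7: P3@Q0 runs 3, rem=5, I/O yield, promote→Q0. Q0=[P4,P2,P3] Q1=[P1] Q2=[]
t=7-8: P4@Q0 runs 1, rem=8, I/O yield, promote→Q0. Q0=[P2,P3,P4] Q1=[P1] Q2=[]
t=8-9: P2@Q0 runs 1, rem=11, I/O yield, promote→Q0. Q0=[P3,P4,P2] Q1=[P1] Q2=[]
t=9-12: P3@Q0 runs 3, rem=2, I/O yield, promote→Q0. Q0=[P4,P2,P3] Q1=[P1] Q2=[]
t=12-13: P4@Q0 runs 1, rem=7, I/O yield, promote→Q0. Q0=[P2,P3,P4] Q1=[P1] Q2=[]
t=13-14: P2@Q0 runs 1, rem=10, I/O yield, promote→Q0. Q0=[P3,P4,P2] Q1=[P1] Q2=[]
t=14-16: P3@Q0 runs 2, rem=0, completes. Q0=[P4,P2] Q1=[P1] Q2=[]
t=16-17: P4@Q0 runs 1, rem=6, I/O yield, promote→Q0. Q0=[P2,P4] Q1=[P1] Q2=[]
t=17-18: P2@Q0 runs 1, rem=9, I/O yield, promote→Q0. Q0=[P4,P2] Q1=[P1] Q2=[]
t=18-19: P4@Q0 runs 1, rem=5, I/O yield, promote→Q0. Q0=[P2,P4] Q1=[P1] Q2=[]
t=19-20: P2@Q0 runs 1, rem=8, I/O yield, promote→Q0. Q0=[P4,P2] Q1=[P1] Q2=[]
t=20-21: P4@Q0 runs 1, rem=4, I/O yield, promote→Q0. Q0=[P2,P4] Q1=[P1] Q2=[]
t=21-22: P2@Q0 runs 1, rem=7, I/O yield, promote→Q0. Q0=[P4,P2] Q1=[P1] Q2=[]
t=22-23: P4@Q0 runs 1, rem=3, I/O yield, promote→Q0. Q0=[P2,P4] Q1=[P1] Q2=[]
t=23-24: P2@Q0 runs 1, rem=6, I/O yield, promote→Q0. Q0=[P4,P2] Q1=[P1] Q2=[]
t=24-25: P4@Q0 runs 1, rem=2, I/O yield, promote→Q0. Q0=[P2,P4] Q1=[P1] Q2=[]
t=25-26: P2@Q0 runs 1, rem=5, I/O yield, promote→Q0. Q0=[P4,P2] Q1=[P1] Q2=[]
t=26-27: P4@Q0 runs 1, rem=1, I/O yield, promote→Q0. Q0=[P2,P4] Q1=[P1] Q2=[]
t=27-28: P2@Q0 runs 1, rem=4, I/O yield, promote→Q0. Q0=[P4,P2] Q1=[P1] Q2=[]
t=28-29: P4@Q0 runs 1, rem=0, completes. Q0=[P2] Q1=[P1] Q2=[]
t=29-30: P2@Q0 runs 1, rem=3, I/O yield, promote→Q0. Q0=[P2] Q1=[P1] Q2=[]
t=30-31: P2@Q0 runs 1, rem=2, I/O yield, promote→Q0. Q0=[P2] Q1=[P1] Q2=[]
t=31-32: P2@Q0 runs 1, rem=1, I/O yield, promote→Q0. Q0=[P2] Q1=[P1] Q2=[]
t=32-33: P2@Q0 runs 1, rem=0, completes. Q0=[] Q1=[P1] Q2=[]
t=33-34: P1@Q1 runs 1, rem=0, completes. Q0=[] Q1=[] Q2=[]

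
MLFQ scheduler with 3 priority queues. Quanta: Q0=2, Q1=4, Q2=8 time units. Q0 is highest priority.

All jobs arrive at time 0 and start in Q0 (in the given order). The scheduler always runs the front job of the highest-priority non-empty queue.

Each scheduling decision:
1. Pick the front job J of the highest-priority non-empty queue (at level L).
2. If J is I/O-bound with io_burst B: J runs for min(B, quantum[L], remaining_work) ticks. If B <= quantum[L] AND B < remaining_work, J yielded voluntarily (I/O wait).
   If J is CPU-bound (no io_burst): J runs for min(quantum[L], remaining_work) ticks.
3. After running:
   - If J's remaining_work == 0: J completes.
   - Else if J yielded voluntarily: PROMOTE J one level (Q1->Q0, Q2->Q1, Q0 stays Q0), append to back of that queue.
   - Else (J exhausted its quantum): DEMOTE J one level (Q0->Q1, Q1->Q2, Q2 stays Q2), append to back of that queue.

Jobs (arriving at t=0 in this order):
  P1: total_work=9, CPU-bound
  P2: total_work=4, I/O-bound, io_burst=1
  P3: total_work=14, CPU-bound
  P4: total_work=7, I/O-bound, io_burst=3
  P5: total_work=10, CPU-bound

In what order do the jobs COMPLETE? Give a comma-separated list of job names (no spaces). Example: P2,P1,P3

t=0-2: P1@Q0 runs 2, rem=7, quantum used, demote→Q1. Q0=[P2,P3,P4,P5] Q1=[P1] Q2=[]
t=2-3: P2@Q0 runs 1, rem=3, I/O yield, promote→Q0. Q0=[P3,P4,P5,P2] Q1=[P1] Q2=[]
t=3-5: P3@Q0 runs 2, rem=12, quantum used, demote→Q1. Q0=[P4,P5,P2] Q1=[P1,P3] Q2=[]
t=5-7: P4@Q0 runs 2, rem=5, quantum used, demote→Q1. Q0=[P5,P2] Q1=[P1,P3,P4] Q2=[]
t=7-9: P5@Q0 runs 2, rem=8, quantum used, demote→Q1. Q0=[P2] Q1=[P1,P3,P4,P5] Q2=[]
t=9-10: P2@Q0 runs 1, rem=2, I/O yield, promote→Q0. Q0=[P2] Q1=[P1,P3,P4,P5] Q2=[]
t=10-11: P2@Q0 runs 1, rem=1, I/O yield, promote→Q0. Q0=[P2] Q1=[P1,P3,P4,P5] Q2=[]
t=11-12: P2@Q0 runs 1, rem=0, completes. Q0=[] Q1=[P1,P3,P4,P5] Q2=[]
t=12-16: P1@Q1 runs 4, rem=3, quantum used, demote→Q2. Q0=[] Q1=[P3,P4,P5] Q2=[P1]
t=16-20: P3@Q1 runs 4, rem=8, quantum used, demote→Q2. Q0=[] Q1=[P4,P5] Q2=[P1,P3]
t=20-23: P4@Q1 runs 3, rem=2, I/O yield, promote→Q0. Q0=[P4] Q1=[P5] Q2=[P1,P3]
t=23-25: P4@Q0 runs 2, rem=0, completes. Q0=[] Q1=[P5] Q2=[P1,P3]
t=25-29: P5@Q1 runs 4, rem=4, quantum used, demote→Q2. Q0=[] Q1=[] Q2=[P1,P3,P5]
t=29-32: P1@Q2 runs 3, rem=0, completes. Q0=[] Q1=[] Q2=[P3,P5]
t=32-40: P3@Q2 runs 8, rem=0, completes. Q0=[] Q1=[] Q2=[P5]
t=40-44: P5@Q2 runs 4, rem=0, completes. Q0=[] Q1=[] Q2=[]

Answer: P2,P4,P1,P3,P5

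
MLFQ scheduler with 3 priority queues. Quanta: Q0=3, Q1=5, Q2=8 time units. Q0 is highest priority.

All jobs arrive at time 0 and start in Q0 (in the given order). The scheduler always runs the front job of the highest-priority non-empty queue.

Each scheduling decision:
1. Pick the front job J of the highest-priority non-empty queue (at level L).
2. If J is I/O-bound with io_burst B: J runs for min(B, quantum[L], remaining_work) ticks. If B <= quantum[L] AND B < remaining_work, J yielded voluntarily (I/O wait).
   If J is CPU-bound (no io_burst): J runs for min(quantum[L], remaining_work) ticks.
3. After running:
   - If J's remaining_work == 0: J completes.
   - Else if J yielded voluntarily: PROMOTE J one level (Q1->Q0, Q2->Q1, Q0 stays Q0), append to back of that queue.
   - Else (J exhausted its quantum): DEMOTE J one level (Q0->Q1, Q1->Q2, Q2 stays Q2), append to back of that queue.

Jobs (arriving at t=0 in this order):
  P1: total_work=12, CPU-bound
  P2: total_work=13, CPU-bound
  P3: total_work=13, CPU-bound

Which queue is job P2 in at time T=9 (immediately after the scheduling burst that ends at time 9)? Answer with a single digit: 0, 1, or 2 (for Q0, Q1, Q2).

Answer: 1

Derivation:
t=0-3: P1@Q0 runs 3, rem=9, quantum used, demote→Q1. Q0=[P2,P3] Q1=[P1] Q2=[]
t=3-6: P2@Q0 runs 3, rem=10, quantum used, demote→Q1. Q0=[P3] Q1=[P1,P2] Q2=[]
t=6-9: P3@Q0 runs 3, rem=10, quantum used, demote→Q1. Q0=[] Q1=[P1,P2,P3] Q2=[]
t=9-14: P1@Q1 runs 5, rem=4, quantum used, demote→Q2. Q0=[] Q1=[P2,P3] Q2=[P1]
t=14-19: P2@Q1 runs 5, rem=5, quantum used, demote→Q2. Q0=[] Q1=[P3] Q2=[P1,P2]
t=19-24: P3@Q1 runs 5, rem=5, quantum used, demote→Q2. Q0=[] Q1=[] Q2=[P1,P2,P3]
t=24-28: P1@Q2 runs 4, rem=0, completes. Q0=[] Q1=[] Q2=[P2,P3]
t=28-33: P2@Q2 runs 5, rem=0, completes. Q0=[] Q1=[] Q2=[P3]
t=33-38: P3@Q2 runs 5, rem=0, completes. Q0=[] Q1=[] Q2=[]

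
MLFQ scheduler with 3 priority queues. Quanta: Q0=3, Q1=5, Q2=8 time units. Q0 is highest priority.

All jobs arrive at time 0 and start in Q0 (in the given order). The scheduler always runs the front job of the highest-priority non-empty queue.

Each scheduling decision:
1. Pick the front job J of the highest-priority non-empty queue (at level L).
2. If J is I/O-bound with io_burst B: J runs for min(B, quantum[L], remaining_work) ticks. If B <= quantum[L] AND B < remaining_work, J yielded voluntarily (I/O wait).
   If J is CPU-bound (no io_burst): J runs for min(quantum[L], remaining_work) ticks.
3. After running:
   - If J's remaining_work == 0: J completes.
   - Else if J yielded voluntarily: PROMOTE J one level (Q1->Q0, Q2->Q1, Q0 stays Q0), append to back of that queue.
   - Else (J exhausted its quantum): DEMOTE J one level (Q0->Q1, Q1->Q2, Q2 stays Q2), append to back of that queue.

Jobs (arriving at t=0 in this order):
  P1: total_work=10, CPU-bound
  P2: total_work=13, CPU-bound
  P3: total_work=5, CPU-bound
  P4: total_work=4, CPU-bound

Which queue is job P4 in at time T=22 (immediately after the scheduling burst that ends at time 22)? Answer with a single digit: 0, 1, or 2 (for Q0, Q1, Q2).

t=0-3: P1@Q0 runs 3, rem=7, quantum used, demote→Q1. Q0=[P2,P3,P4] Q1=[P1] Q2=[]
t=3-6: P2@Q0 runs 3, rem=10, quantum used, demote→Q1. Q0=[P3,P4] Q1=[P1,P2] Q2=[]
t=6-9: P3@Q0 runs 3, rem=2, quantum used, demote→Q1. Q0=[P4] Q1=[P1,P2,P3] Q2=[]
t=9-12: P4@Q0 runs 3, rem=1, quantum used, demote→Q1. Q0=[] Q1=[P1,P2,P3,P4] Q2=[]
t=12-17: P1@Q1 runs 5, rem=2, quantum used, demote→Q2. Q0=[] Q1=[P2,P3,P4] Q2=[P1]
t=17-22: P2@Q1 runs 5, rem=5, quantum used, demote→Q2. Q0=[] Q1=[P3,P4] Q2=[P1,P2]
t=22-24: P3@Q1 runs 2, rem=0, completes. Q0=[] Q1=[P4] Q2=[P1,P2]
t=24-25: P4@Q1 runs 1, rem=0, completes. Q0=[] Q1=[] Q2=[P1,P2]
t=25-27: P1@Q2 runs 2, rem=0, completes. Q0=[] Q1=[] Q2=[P2]
t=27-32: P2@Q2 runs 5, rem=0, completes. Q0=[] Q1=[] Q2=[]

Answer: 1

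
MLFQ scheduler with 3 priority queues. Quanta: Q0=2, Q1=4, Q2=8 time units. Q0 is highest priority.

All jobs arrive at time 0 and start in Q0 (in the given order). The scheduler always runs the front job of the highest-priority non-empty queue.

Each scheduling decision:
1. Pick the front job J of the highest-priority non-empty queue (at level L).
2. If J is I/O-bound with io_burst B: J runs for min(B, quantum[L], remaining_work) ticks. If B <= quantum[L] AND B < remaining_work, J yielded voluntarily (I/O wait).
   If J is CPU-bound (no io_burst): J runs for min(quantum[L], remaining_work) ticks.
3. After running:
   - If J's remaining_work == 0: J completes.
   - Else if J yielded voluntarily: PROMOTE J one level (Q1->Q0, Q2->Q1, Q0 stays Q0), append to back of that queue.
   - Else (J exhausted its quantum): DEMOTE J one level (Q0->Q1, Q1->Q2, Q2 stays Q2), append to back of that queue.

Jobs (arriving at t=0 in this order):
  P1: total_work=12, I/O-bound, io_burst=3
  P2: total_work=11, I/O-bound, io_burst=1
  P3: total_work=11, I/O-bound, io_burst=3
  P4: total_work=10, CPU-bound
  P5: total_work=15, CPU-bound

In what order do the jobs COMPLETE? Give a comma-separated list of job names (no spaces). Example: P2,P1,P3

t=0-2: P1@Q0 runs 2, rem=10, quantum used, demote→Q1. Q0=[P2,P3,P4,P5] Q1=[P1] Q2=[]
t=2-3: P2@Q0 runs 1, rem=10, I/O yield, promote→Q0. Q0=[P3,P4,P5,P2] Q1=[P1] Q2=[]
t=3-5: P3@Q0 runs 2, rem=9, quantum used, demote→Q1. Q0=[P4,P5,P2] Q1=[P1,P3] Q2=[]
t=5-7: P4@Q0 runs 2, rem=8, quantum used, demote→Q1. Q0=[P5,P2] Q1=[P1,P3,P4] Q2=[]
t=7-9: P5@Q0 runs 2, rem=13, quantum used, demote→Q1. Q0=[P2] Q1=[P1,P3,P4,P5] Q2=[]
t=9-10: P2@Q0 runs 1, rem=9, I/O yield, promote→Q0. Q0=[P2] Q1=[P1,P3,P4,P5] Q2=[]
t=10-11: P2@Q0 runs 1, rem=8, I/O yield, promote→Q0. Q0=[P2] Q1=[P1,P3,P4,P5] Q2=[]
t=11-12: P2@Q0 runs 1, rem=7, I/O yield, promote→Q0. Q0=[P2] Q1=[P1,P3,P4,P5] Q2=[]
t=12-13: P2@Q0 runs 1, rem=6, I/O yield, promote→Q0. Q0=[P2] Q1=[P1,P3,P4,P5] Q2=[]
t=13-14: P2@Q0 runs 1, rem=5, I/O yield, promote→Q0. Q0=[P2] Q1=[P1,P3,P4,P5] Q2=[]
t=14-15: P2@Q0 runs 1, rem=4, I/O yield, promote→Q0. Q0=[P2] Q1=[P1,P3,P4,P5] Q2=[]
t=15-16: P2@Q0 runs 1, rem=3, I/O yield, promote→Q0. Q0=[P2] Q1=[P1,P3,P4,P5] Q2=[]
t=16-17: P2@Q0 runs 1, rem=2, I/O yield, promote→Q0. Q0=[P2] Q1=[P1,P3,P4,P5] Q2=[]
t=17-18: P2@Q0 runs 1, rem=1, I/O yield, promote→Q0. Q0=[P2] Q1=[P1,P3,P4,P5] Q2=[]
t=18-19: P2@Q0 runs 1, rem=0, completes. Q0=[] Q1=[P1,P3,P4,P5] Q2=[]
t=19-22: P1@Q1 runs 3, rem=7, I/O yield, promote→Q0. Q0=[P1] Q1=[P3,P4,P5] Q2=[]
t=22-24: P1@Q0 runs 2, rem=5, quantum used, demote→Q1. Q0=[] Q1=[P3,P4,P5,P1] Q2=[]
t=24-27: P3@Q1 runs 3, rem=6, I/O yield, promote→Q0. Q0=[P3] Q1=[P4,P5,P1] Q2=[]
t=27-29: P3@Q0 runs 2, rem=4, quantum used, demote→Q1. Q0=[] Q1=[P4,P5,P1,P3] Q2=[]
t=29-33: P4@Q1 runs 4, rem=4, quantum used, demote→Q2. Q0=[] Q1=[P5,P1,P3] Q2=[P4]
t=33-37: P5@Q1 runs 4, rem=9, quantum used, demote→Q2. Q0=[] Q1=[P1,P3] Q2=[P4,P5]
t=37-40: P1@Q1 runs 3, rem=2, I/O yield, promote→Q0. Q0=[P1] Q1=[P3] Q2=[P4,P5]
t=40-42: P1@Q0 runs 2, rem=0, completes. Q0=[] Q1=[P3] Q2=[P4,P5]
t=42-45: P3@Q1 runs 3, rem=1, I/O yield, promote→Q0. Q0=[P3] Q1=[] Q2=[P4,P5]
t=45-46: P3@Q0 runs 1, rem=0, completes. Q0=[] Q1=[] Q2=[P4,P5]
t=46-50: P4@Q2 runs 4, rem=0, completes. Q0=[] Q1=[] Q2=[P5]
t=50-58: P5@Q2 runs 8, rem=1, quantum used, demote→Q2. Q0=[] Q1=[] Q2=[P5]
t=58-59: P5@Q2 runs 1, rem=0, completes. Q0=[] Q1=[] Q2=[]

Answer: P2,P1,P3,P4,P5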